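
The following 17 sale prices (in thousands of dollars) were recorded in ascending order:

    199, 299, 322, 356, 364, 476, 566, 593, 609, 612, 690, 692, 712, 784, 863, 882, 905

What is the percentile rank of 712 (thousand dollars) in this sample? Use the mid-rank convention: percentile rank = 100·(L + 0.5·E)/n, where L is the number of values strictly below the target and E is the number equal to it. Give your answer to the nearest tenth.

Count below 712: L = 12; count equal: E = 1; n = 17.
Percentile rank = 100·(12 + 0.5·1)/17 = 100·12.5/17 = 73.53.

73.5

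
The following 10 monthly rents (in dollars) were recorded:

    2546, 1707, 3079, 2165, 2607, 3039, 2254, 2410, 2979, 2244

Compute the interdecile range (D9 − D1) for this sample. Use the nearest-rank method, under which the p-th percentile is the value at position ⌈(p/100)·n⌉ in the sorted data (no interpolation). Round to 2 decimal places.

1332.00

Sorted: 1707, 2165, 2244, 2254, 2410, 2546, 2607, 2979, 3039, 3079.
n = 10.
P10: rank ⌈10/100·10⌉ = 1 → 1707.
P90: rank ⌈90/100·10⌉ = 9 → 3039.
Difference: 3039 − 1707 = 1332.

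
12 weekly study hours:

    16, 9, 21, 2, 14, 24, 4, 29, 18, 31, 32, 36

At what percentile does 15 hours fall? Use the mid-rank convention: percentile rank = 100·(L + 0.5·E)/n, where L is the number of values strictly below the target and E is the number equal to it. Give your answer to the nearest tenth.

33.3

Sorted: 2, 4, 9, 14, 16, 18, 21, 24, 29, 31, 32, 36.
Count below 15: L = 4; count equal: E = 0; n = 12.
Percentile rank = 100·(4 + 0.5·0)/12 = 100·4/12 = 33.33.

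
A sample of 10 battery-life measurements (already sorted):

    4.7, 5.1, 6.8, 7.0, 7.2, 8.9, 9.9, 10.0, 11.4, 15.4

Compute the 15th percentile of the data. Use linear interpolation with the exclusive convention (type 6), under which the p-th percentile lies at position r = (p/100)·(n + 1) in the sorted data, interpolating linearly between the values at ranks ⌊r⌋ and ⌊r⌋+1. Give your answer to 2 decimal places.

4.96

n = 10.
r = (15/100)·(10 + 1) = 1.65.
Rank 1 is 4.7 and rank 2 is 5.1.
Interpolate: 4.7 + 0.65·(5.1 − 4.7) = 4.7 + 0.65·0.4 = 4.96.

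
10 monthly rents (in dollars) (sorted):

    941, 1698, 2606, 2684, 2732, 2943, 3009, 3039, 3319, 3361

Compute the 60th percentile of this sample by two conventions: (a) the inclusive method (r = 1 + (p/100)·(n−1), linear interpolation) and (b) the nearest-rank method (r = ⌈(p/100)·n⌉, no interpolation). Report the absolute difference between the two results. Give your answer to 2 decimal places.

n = 10.
(a) r = 6.4; between ranks 6 (2943) and 7 (3009): 2969.4.
(b) the nearest-rank method: rank 6 → 2943.
|2969.4 − 2943| = 26.4.

26.40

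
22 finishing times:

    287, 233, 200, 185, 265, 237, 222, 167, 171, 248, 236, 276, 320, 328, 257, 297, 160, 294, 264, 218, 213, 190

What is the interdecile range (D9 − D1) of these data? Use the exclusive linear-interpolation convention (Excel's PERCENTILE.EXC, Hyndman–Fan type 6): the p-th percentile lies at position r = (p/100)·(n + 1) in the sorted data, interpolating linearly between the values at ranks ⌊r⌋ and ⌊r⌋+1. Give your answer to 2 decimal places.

Sorted: 160, 167, 171, 185, 190, 200, 213, 218, 222, 233, 236, 237, 248, 257, 264, 265, 276, 287, 294, 297, 320, 328.
n = 22.
P10: r = 2.3; ranks 2–3 are 167, 171; interpolating gives 168.2.
P90: r = 20.7; ranks 20–21 are 297, 320; interpolating gives 313.1.
Difference: 313.1 − 168.2 = 144.9.

144.90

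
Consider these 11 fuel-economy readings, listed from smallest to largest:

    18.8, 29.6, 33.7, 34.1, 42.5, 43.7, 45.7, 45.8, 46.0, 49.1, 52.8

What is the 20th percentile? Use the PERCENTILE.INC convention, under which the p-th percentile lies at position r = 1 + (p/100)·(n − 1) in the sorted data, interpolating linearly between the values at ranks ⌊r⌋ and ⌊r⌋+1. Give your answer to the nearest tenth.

33.7

n = 11.
r = 1 + (20/100)·(11 − 1) = 1 + 2 = 3.
r is an integer, so P20 is the value at rank 3: 33.7.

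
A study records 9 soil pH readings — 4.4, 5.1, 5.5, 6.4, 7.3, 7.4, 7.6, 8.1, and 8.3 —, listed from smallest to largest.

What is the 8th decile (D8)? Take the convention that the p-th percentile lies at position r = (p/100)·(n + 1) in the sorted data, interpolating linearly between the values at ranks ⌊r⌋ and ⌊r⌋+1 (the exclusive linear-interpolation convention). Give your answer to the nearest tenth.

8.1

n = 9.
r = (80/100)·(9 + 1) = 8.
r is an integer, so P80 is the value at rank 8: 8.1.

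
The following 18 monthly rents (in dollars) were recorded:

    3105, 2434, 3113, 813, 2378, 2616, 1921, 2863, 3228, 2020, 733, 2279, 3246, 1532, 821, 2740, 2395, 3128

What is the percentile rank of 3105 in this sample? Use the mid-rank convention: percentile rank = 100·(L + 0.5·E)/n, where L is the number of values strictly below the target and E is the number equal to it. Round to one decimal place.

Sorted: 733, 813, 821, 1532, 1921, 2020, 2279, 2378, 2395, 2434, 2616, 2740, 2863, 3105, 3113, 3128, 3228, 3246.
Count below 3105: L = 13; count equal: E = 1; n = 18.
Percentile rank = 100·(13 + 0.5·1)/18 = 100·13.5/18 = 75.

75.0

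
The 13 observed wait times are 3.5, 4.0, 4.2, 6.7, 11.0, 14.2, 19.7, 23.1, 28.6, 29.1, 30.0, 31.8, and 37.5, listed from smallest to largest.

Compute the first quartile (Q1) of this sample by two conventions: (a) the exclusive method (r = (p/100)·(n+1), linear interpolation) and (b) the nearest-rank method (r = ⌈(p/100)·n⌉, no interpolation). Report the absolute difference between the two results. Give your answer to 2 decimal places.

1.25

n = 13.
(a) r = 3.5; between ranks 3 (4.2) and 4 (6.7): 5.45.
(b) the nearest-rank method: rank 4 → 6.7.
|5.45 − 6.7| = 1.25.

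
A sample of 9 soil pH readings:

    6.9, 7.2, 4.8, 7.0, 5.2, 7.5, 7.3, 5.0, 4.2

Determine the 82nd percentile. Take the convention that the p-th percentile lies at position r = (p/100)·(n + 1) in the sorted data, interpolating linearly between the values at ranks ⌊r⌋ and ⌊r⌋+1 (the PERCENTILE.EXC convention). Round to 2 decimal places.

Sorted: 4.2, 4.8, 5.0, 5.2, 6.9, 7.0, 7.2, 7.3, 7.5.
n = 9.
r = (82/100)·(9 + 1) = 8.2.
Rank 8 is 7.3 and rank 9 is 7.5.
Interpolate: 7.3 + 0.2·(7.5 − 7.3) = 7.3 + 0.2·0.2 = 7.34.

7.34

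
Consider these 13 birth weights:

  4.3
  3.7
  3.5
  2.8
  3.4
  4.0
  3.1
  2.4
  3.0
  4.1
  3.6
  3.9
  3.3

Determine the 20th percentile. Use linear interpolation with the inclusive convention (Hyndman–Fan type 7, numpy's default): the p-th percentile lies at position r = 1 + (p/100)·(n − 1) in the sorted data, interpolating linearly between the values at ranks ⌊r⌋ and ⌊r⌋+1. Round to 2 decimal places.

Sorted: 2.4, 2.8, 3.0, 3.1, 3.3, 3.4, 3.5, 3.6, 3.7, 3.9, 4.0, 4.1, 4.3.
n = 13.
r = 1 + (20/100)·(13 − 1) = 1 + 2.4 = 3.4.
Rank 3 is 3.0 and rank 4 is 3.1.
Interpolate: 3.0 + 0.4·(3.1 − 3.0) = 3.0 + 0.4·0.1 = 3.04.

3.04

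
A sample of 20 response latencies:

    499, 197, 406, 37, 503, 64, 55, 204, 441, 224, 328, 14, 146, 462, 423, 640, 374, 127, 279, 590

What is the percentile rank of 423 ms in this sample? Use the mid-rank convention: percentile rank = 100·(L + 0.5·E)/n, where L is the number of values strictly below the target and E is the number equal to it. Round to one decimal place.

67.5

Sorted: 14, 37, 55, 64, 127, 146, 197, 204, 224, 279, 328, 374, 406, 423, 441, 462, 499, 503, 590, 640.
Count below 423: L = 13; count equal: E = 1; n = 20.
Percentile rank = 100·(13 + 0.5·1)/20 = 100·13.5/20 = 67.5.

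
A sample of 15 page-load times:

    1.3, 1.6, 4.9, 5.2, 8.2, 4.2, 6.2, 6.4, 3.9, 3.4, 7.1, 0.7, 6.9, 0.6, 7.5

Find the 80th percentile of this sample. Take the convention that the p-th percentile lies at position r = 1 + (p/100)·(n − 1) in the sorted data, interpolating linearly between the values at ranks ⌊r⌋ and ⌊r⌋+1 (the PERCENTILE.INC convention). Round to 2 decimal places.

Sorted: 0.6, 0.7, 1.3, 1.6, 3.4, 3.9, 4.2, 4.9, 5.2, 6.2, 6.4, 6.9, 7.1, 7.5, 8.2.
n = 15.
r = 1 + (80/100)·(15 − 1) = 1 + 11.2 = 12.2.
Rank 12 is 6.9 and rank 13 is 7.1.
Interpolate: 6.9 + 0.2·(7.1 − 6.9) = 6.9 + 0.2·0.2 = 6.94.

6.94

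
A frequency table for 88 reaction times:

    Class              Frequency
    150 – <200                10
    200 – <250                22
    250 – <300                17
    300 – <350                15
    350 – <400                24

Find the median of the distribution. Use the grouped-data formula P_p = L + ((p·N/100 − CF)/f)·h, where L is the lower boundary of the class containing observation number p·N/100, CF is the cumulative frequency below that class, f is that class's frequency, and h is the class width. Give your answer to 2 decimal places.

N = 88; target position k = 50/100 · 88 = 44.
Cumulative frequencies: 10, 32, 49, 64, 88.
Observation 44 falls in the class 250 – <300.
L = 250, CF = 32, f = 17, h = 50.
P50 = 250 + ((44 − 32)/17)·50 = 250 + 35.2941 = 285.294.

285.29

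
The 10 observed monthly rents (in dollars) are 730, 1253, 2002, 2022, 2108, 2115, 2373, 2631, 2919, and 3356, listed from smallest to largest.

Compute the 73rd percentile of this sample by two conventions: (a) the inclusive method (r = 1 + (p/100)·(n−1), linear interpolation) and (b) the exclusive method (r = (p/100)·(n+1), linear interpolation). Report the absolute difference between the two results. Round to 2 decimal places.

119.58

n = 10.
(a) r = 7.57; between ranks 7 (2373) and 8 (2631): 2520.06.
(b) r = 8.03; between ranks 8 (2631) and 9 (2919): 2639.64.
|2520.06 − 2639.64| = 119.58.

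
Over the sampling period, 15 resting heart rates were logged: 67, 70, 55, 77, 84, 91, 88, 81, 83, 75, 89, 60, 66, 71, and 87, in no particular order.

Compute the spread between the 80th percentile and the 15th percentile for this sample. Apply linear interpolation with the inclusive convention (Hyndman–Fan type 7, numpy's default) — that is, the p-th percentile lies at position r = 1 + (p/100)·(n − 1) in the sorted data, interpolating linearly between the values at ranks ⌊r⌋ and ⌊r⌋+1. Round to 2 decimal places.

Sorted: 55, 60, 66, 67, 70, 71, 75, 77, 81, 83, 84, 87, 88, 89, 91.
n = 15.
P15: r = 3.1; ranks 3–4 are 66, 67; interpolating gives 66.1.
P80: r = 12.2; ranks 12–13 are 87, 88; interpolating gives 87.2.
Difference: 87.2 − 66.1 = 21.1.

21.10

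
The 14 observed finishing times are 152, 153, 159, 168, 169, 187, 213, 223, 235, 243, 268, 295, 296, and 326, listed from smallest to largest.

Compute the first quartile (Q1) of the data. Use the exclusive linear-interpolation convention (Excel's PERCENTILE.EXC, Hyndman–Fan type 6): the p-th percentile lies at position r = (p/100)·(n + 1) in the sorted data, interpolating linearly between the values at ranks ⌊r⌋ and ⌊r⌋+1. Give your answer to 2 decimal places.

n = 14.
r = (25/100)·(14 + 1) = 3.75.
Rank 3 is 159 and rank 4 is 168.
Interpolate: 159 + 0.75·(168 − 159) = 159 + 0.75·9 = 165.75.

165.75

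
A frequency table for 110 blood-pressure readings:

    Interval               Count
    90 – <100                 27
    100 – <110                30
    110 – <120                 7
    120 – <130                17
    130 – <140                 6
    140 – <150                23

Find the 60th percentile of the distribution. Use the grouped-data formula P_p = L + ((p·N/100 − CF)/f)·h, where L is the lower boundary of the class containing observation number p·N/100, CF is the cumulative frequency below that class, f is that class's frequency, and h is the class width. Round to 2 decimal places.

N = 110; target position k = 60/100 · 110 = 66.
Cumulative frequencies: 27, 57, 64, 81, 87, 110.
Observation 66 falls in the class 120 – <130.
L = 120, CF = 64, f = 17, h = 10.
P60 = 120 + ((66 − 64)/17)·10 = 120 + 1.17647 = 121.176.

121.18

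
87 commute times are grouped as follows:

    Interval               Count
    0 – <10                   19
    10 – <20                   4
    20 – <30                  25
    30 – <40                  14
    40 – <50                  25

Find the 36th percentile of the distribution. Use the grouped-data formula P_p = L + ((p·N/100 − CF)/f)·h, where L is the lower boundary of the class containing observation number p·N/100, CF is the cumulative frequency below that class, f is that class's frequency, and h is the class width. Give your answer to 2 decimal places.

N = 87; target position k = 36/100 · 87 = 31.32.
Cumulative frequencies: 19, 23, 48, 62, 87.
Observation 31.32 falls in the class 20 – <30.
L = 20, CF = 23, f = 25, h = 10.
P36 = 20 + ((31.32 − 23)/25)·10 = 20 + 3.328 = 23.328.

23.33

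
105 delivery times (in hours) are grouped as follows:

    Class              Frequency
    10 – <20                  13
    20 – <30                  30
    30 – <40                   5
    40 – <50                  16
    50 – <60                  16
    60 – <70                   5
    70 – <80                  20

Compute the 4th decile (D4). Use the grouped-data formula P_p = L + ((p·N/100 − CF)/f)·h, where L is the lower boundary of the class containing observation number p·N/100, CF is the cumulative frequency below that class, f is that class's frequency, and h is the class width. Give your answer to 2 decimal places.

N = 105; target position k = 40/100 · 105 = 42.
Cumulative frequencies: 13, 43, 48, 64, 80, 85, 105.
Observation 42 falls in the class 20 – <30.
L = 20, CF = 13, f = 30, h = 10.
P40 = 20 + ((42 − 13)/30)·10 = 20 + 9.66667 = 29.6667.

29.67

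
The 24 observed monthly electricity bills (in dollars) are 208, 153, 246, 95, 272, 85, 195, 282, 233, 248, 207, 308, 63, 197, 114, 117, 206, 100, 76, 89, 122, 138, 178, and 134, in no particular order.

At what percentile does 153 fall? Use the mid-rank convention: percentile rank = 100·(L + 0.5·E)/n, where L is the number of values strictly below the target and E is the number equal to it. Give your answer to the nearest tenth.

Sorted: 63, 76, 85, 89, 95, 100, 114, 117, 122, 134, 138, 153, 178, 195, 197, 206, 207, 208, 233, 246, 248, 272, 282, 308.
Count below 153: L = 11; count equal: E = 1; n = 24.
Percentile rank = 100·(11 + 0.5·1)/24 = 100·11.5/24 = 47.92.

47.9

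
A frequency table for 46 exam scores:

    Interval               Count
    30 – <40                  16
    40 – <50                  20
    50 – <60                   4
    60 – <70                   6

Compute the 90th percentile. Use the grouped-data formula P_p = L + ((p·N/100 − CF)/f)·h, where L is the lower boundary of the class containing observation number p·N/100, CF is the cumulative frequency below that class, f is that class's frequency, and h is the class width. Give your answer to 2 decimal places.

62.33

N = 46; target position k = 90/100 · 46 = 41.4.
Cumulative frequencies: 16, 36, 40, 46.
Observation 41.4 falls in the class 60 – <70.
L = 60, CF = 40, f = 6, h = 10.
P90 = 60 + ((41.4 − 40)/6)·10 = 60 + 2.33333 = 62.3333.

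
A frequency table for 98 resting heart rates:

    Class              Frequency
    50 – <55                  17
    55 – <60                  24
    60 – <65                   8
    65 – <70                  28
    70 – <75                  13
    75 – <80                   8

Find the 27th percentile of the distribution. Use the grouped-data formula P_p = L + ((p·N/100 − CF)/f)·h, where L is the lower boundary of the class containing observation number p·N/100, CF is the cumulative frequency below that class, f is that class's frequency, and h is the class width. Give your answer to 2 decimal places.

N = 98; target position k = 27/100 · 98 = 26.46.
Cumulative frequencies: 17, 41, 49, 77, 90, 98.
Observation 26.46 falls in the class 55 – <60.
L = 55, CF = 17, f = 24, h = 5.
P27 = 55 + ((26.46 − 17)/24)·5 = 55 + 1.97083 = 56.9708.

56.97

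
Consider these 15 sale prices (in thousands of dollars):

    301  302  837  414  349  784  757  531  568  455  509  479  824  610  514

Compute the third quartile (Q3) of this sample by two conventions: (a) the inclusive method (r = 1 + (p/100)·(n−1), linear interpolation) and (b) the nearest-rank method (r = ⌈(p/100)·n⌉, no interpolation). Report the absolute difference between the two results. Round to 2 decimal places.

73.50

Sorted: 301, 302, 349, 414, 455, 479, 509, 514, 531, 568, 610, 757, 784, 824, 837.
n = 15.
(a) r = 11.5; between ranks 11 (610) and 12 (757): 683.5.
(b) the nearest-rank method: rank 12 → 757.
|683.5 − 757| = 73.5.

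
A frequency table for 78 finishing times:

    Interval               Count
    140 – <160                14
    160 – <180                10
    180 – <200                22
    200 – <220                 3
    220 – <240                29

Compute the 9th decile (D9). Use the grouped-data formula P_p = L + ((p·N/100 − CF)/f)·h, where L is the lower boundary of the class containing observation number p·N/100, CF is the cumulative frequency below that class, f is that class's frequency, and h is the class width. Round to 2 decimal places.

234.62

N = 78; target position k = 90/100 · 78 = 70.2.
Cumulative frequencies: 14, 24, 46, 49, 78.
Observation 70.2 falls in the class 220 – <240.
L = 220, CF = 49, f = 29, h = 20.
P90 = 220 + ((70.2 − 49)/29)·20 = 220 + 14.6207 = 234.621.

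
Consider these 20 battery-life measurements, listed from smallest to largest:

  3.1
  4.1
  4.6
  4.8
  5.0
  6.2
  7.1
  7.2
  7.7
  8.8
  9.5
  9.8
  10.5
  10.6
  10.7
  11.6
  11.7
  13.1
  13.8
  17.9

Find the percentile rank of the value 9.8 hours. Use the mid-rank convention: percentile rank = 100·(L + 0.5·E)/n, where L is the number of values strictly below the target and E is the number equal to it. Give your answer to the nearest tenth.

Count below 9.8: L = 11; count equal: E = 1; n = 20.
Percentile rank = 100·(11 + 0.5·1)/20 = 100·11.5/20 = 57.5.

57.5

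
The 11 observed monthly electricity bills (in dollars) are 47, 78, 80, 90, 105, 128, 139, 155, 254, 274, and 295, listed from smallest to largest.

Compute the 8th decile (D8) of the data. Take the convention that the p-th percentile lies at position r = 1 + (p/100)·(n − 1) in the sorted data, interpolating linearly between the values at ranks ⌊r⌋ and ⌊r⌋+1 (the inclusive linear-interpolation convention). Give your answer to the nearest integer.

n = 11.
r = 1 + (80/100)·(11 − 1) = 1 + 8 = 9.
r is an integer, so P80 is the value at rank 9: 254.

254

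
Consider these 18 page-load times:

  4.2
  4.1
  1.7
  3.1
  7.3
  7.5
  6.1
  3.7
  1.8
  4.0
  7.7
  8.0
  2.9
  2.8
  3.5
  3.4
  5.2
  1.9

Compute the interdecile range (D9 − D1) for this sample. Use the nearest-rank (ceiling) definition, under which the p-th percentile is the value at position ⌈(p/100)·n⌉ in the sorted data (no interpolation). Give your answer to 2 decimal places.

Sorted: 1.7, 1.8, 1.9, 2.8, 2.9, 3.1, 3.4, 3.5, 3.7, 4.0, 4.1, 4.2, 5.2, 6.1, 7.3, 7.5, 7.7, 8.0.
n = 18.
P10: rank ⌈10/100·18⌉ = 2 → 1.8.
P90: rank ⌈90/100·18⌉ = 17 → 7.7.
Difference: 7.7 − 1.8 = 5.9.

5.90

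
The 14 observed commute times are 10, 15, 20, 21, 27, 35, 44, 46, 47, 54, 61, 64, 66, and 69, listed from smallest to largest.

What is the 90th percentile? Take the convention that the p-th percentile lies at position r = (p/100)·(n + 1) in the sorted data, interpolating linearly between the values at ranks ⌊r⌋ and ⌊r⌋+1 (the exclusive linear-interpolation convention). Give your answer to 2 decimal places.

n = 14.
r = (90/100)·(14 + 1) = 13.5.
Rank 13 is 66 and rank 14 is 69.
Interpolate: 66 + 0.5·(69 − 66) = 66 + 0.5·3 = 67.5.

67.50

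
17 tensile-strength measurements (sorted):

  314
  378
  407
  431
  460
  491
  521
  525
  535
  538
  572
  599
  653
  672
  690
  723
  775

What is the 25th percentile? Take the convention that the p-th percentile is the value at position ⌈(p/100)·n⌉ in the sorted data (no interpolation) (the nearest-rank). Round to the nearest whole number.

n = 17.
Position = ⌈25/100 · 17⌉ = ⌈4.25⌉ = 5.
The value at rank 5 is 460.

460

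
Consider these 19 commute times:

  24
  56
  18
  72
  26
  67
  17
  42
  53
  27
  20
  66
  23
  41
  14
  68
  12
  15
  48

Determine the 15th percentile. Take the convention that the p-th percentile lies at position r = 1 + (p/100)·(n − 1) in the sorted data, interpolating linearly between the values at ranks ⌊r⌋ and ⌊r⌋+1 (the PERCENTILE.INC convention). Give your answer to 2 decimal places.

16.40

Sorted: 12, 14, 15, 17, 18, 20, 23, 24, 26, 27, 41, 42, 48, 53, 56, 66, 67, 68, 72.
n = 19.
r = 1 + (15/100)·(19 − 1) = 1 + 2.7 = 3.7.
Rank 3 is 15 and rank 4 is 17.
Interpolate: 15 + 0.7·(17 − 15) = 15 + 0.7·2 = 16.4.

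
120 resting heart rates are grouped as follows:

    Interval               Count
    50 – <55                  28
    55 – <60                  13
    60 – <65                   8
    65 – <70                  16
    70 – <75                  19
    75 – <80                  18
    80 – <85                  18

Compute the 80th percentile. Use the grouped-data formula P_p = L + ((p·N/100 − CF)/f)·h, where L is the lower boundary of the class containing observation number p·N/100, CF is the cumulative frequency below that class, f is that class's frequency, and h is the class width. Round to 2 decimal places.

78.33

N = 120; target position k = 80/100 · 120 = 96.
Cumulative frequencies: 28, 41, 49, 65, 84, 102, 120.
Observation 96 falls in the class 75 – <80.
L = 75, CF = 84, f = 18, h = 5.
P80 = 75 + ((96 − 84)/18)·5 = 75 + 3.33333 = 78.3333.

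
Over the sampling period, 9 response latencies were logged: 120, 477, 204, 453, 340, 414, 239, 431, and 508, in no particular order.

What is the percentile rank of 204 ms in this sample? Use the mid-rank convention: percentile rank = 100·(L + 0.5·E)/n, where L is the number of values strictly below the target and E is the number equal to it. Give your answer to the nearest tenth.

Sorted: 120, 204, 239, 340, 414, 431, 453, 477, 508.
Count below 204: L = 1; count equal: E = 1; n = 9.
Percentile rank = 100·(1 + 0.5·1)/9 = 100·1.5/9 = 16.67.

16.7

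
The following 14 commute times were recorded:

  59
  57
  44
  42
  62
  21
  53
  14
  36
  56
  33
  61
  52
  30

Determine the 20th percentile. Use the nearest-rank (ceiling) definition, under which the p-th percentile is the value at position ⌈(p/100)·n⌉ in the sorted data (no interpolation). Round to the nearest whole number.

30

Sorted: 14, 21, 30, 33, 36, 42, 44, 52, 53, 56, 57, 59, 61, 62.
n = 14.
Position = ⌈20/100 · 14⌉ = ⌈2.8⌉ = 3.
The value at rank 3 is 30.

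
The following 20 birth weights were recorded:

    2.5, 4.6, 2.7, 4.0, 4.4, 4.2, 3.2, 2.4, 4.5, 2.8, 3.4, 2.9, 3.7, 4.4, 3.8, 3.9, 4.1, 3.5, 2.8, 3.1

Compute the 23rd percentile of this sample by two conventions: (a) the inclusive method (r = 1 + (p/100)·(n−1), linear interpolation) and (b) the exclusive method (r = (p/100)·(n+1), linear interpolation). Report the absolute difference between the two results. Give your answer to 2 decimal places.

0.04

Sorted: 2.4, 2.5, 2.7, 2.8, 2.8, 2.9, 3.1, 3.2, 3.4, 3.5, 3.7, 3.8, 3.9, 4.0, 4.1, 4.2, 4.4, 4.4, 4.5, 4.6.
n = 20.
(a) r = 5.37; between ranks 5 (2.8) and 6 (2.9): 2.837.
(b) r = 4.83; between ranks 4 (2.8) and 5 (2.8): 2.8.
|2.837 − 2.8| = 0.037.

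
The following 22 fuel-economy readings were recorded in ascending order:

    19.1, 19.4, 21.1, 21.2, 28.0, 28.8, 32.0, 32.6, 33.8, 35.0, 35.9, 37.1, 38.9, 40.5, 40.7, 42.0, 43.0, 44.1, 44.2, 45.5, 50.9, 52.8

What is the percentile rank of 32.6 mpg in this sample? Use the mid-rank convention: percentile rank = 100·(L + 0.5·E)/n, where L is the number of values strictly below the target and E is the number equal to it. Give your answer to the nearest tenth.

34.1

Count below 32.6: L = 7; count equal: E = 1; n = 22.
Percentile rank = 100·(7 + 0.5·1)/22 = 100·7.5/22 = 34.09.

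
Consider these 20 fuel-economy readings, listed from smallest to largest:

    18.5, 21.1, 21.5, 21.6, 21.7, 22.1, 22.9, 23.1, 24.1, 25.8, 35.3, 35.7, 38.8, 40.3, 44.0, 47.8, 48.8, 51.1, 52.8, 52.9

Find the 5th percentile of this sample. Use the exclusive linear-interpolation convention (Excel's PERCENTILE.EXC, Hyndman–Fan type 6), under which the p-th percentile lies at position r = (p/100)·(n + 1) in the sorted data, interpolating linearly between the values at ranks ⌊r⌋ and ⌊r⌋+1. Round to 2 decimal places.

n = 20.
r = (5/100)·(20 + 1) = 1.05.
Rank 1 is 18.5 and rank 2 is 21.1.
Interpolate: 18.5 + 0.05·(21.1 − 18.5) = 18.5 + 0.05·2.6 = 18.63.

18.63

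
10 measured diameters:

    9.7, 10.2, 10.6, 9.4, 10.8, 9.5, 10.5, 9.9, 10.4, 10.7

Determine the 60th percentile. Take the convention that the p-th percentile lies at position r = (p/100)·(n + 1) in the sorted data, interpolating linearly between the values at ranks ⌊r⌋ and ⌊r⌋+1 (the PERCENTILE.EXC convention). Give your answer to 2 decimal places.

10.46

Sorted: 9.4, 9.5, 9.7, 9.9, 10.2, 10.4, 10.5, 10.6, 10.7, 10.8.
n = 10.
r = (60/100)·(10 + 1) = 6.6.
Rank 6 is 10.4 and rank 7 is 10.5.
Interpolate: 10.4 + 0.6·(10.5 − 10.4) = 10.4 + 0.6·0.1 = 10.46.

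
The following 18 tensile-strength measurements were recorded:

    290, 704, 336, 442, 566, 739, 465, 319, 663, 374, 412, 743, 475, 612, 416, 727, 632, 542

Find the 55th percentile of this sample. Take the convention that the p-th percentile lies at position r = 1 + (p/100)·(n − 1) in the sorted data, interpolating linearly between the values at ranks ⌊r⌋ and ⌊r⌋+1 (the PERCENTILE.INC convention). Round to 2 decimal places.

550.40

Sorted: 290, 319, 336, 374, 412, 416, 442, 465, 475, 542, 566, 612, 632, 663, 704, 727, 739, 743.
n = 18.
r = 1 + (55/100)·(18 − 1) = 1 + 9.35 = 10.35.
Rank 10 is 542 and rank 11 is 566.
Interpolate: 542 + 0.35·(566 − 542) = 542 + 0.35·24 = 550.4.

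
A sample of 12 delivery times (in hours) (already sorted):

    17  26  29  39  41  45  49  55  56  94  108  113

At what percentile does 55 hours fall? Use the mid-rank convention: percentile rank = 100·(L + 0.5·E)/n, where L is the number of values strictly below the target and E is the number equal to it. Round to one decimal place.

62.5

Count below 55: L = 7; count equal: E = 1; n = 12.
Percentile rank = 100·(7 + 0.5·1)/12 = 100·7.5/12 = 62.5.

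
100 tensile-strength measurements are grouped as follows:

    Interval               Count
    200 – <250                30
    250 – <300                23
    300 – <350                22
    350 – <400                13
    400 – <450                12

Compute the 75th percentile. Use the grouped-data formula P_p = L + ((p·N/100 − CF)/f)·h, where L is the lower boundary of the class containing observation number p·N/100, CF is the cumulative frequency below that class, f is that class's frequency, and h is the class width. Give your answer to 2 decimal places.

350.00

N = 100; target position k = 75/100 · 100 = 75.
Cumulative frequencies: 30, 53, 75, 88, 100.
Observation 75 falls in the class 300 – <350.
L = 300, CF = 53, f = 22, h = 50.
P75 = 300 + ((75 − 53)/22)·50 = 300 + 50 = 350.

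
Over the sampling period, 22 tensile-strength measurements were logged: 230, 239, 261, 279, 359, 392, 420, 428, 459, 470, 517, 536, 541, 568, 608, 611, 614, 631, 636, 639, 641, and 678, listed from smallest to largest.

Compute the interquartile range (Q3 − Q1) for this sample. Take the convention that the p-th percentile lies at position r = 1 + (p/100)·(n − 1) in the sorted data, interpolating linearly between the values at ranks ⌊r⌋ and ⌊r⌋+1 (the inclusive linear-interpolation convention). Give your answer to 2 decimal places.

n = 22.
P25: r = 6.25; ranks 6–7 are 392, 420; interpolating gives 399.
P75: r = 16.75; ranks 16–17 are 611, 614; interpolating gives 613.25.
Difference: 613.25 − 399 = 214.25.

214.25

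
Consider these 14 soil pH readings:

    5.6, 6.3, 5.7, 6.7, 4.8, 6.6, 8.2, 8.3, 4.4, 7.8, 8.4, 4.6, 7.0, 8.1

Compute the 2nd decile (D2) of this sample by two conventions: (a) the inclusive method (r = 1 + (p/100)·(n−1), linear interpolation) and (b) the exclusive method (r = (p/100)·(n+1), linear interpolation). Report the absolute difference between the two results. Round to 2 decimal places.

0.48

Sorted: 4.4, 4.6, 4.8, 5.6, 5.7, 6.3, 6.6, 6.7, 7.0, 7.8, 8.1, 8.2, 8.3, 8.4.
n = 14.
(a) r = 3.6; between ranks 3 (4.8) and 4 (5.6): 5.28.
(b) r = 3 → value at rank 3 = 4.8.
|5.28 − 4.8| = 0.48.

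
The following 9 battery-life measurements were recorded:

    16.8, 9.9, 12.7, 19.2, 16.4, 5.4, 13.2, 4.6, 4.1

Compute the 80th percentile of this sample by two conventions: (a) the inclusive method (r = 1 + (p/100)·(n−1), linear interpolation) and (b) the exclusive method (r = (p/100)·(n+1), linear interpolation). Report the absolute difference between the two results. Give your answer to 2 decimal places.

0.24

Sorted: 4.1, 4.6, 5.4, 9.9, 12.7, 13.2, 16.4, 16.8, 19.2.
n = 9.
(a) r = 7.4; between ranks 7 (16.4) and 8 (16.8): 16.56.
(b) r = 8 → value at rank 8 = 16.8.
|16.56 − 16.8| = 0.24.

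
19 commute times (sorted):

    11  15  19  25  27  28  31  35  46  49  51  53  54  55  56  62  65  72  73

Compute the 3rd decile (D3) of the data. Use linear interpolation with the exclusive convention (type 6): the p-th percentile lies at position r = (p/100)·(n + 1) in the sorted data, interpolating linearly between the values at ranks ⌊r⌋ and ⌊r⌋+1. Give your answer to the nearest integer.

28

n = 19.
r = (30/100)·(19 + 1) = 6.
r is an integer, so P30 is the value at rank 6: 28.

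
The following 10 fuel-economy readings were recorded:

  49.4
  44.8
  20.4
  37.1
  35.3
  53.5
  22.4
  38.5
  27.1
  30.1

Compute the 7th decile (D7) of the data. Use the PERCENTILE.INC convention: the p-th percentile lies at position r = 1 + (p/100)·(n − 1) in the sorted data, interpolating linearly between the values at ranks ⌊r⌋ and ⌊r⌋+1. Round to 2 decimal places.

40.39

Sorted: 20.4, 22.4, 27.1, 30.1, 35.3, 37.1, 38.5, 44.8, 49.4, 53.5.
n = 10.
r = 1 + (70/100)·(10 − 1) = 1 + 6.3 = 7.3.
Rank 7 is 38.5 and rank 8 is 44.8.
Interpolate: 38.5 + 0.3·(44.8 − 38.5) = 38.5 + 0.3·6.3 = 40.39.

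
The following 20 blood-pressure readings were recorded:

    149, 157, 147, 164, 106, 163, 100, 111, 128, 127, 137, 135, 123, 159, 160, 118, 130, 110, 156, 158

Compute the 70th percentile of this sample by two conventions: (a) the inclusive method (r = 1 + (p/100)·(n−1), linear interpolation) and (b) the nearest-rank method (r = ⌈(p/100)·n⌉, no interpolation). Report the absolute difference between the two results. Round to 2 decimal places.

0.30

Sorted: 100, 106, 110, 111, 118, 123, 127, 128, 130, 135, 137, 147, 149, 156, 157, 158, 159, 160, 163, 164.
n = 20.
(a) r = 14.3; between ranks 14 (156) and 15 (157): 156.3.
(b) the nearest-rank method: rank 14 → 156.
|156.3 − 156| = 0.3.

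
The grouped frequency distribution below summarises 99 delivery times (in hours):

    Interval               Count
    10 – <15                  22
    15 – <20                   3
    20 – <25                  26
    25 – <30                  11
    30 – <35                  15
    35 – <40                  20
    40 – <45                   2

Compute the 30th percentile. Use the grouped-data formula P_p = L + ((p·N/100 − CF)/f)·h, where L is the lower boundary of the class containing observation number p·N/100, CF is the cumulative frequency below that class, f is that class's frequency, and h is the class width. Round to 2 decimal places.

N = 99; target position k = 30/100 · 99 = 29.7.
Cumulative frequencies: 22, 25, 51, 62, 77, 97, 99.
Observation 29.7 falls in the class 20 – <25.
L = 20, CF = 25, f = 26, h = 5.
P30 = 20 + ((29.7 − 25)/26)·5 = 20 + 0.903846 = 20.9038.

20.90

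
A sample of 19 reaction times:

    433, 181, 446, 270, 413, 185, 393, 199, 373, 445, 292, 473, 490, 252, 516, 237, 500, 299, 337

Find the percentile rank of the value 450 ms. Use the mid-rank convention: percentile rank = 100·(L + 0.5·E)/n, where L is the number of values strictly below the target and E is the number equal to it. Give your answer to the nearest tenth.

Sorted: 181, 185, 199, 237, 252, 270, 292, 299, 337, 373, 393, 413, 433, 445, 446, 473, 490, 500, 516.
Count below 450: L = 15; count equal: E = 0; n = 19.
Percentile rank = 100·(15 + 0.5·0)/19 = 100·15/19 = 78.95.

78.9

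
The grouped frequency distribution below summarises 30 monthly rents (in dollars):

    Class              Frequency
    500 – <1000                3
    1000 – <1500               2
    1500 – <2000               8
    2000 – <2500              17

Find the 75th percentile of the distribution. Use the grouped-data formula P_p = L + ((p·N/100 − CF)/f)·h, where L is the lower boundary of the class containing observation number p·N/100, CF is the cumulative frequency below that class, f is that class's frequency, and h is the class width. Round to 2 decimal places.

N = 30; target position k = 75/100 · 30 = 22.5.
Cumulative frequencies: 3, 5, 13, 30.
Observation 22.5 falls in the class 2000 – <2500.
L = 2000, CF = 13, f = 17, h = 500.
P75 = 2000 + ((22.5 − 13)/17)·500 = 2000 + 279.412 = 2279.41.

2279.41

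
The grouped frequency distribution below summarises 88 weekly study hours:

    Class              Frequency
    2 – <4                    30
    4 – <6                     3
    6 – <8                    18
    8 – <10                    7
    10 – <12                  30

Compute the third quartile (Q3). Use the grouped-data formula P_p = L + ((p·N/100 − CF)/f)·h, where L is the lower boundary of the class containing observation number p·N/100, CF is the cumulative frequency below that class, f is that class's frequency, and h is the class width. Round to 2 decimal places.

N = 88; target position k = 75/100 · 88 = 66.
Cumulative frequencies: 30, 33, 51, 58, 88.
Observation 66 falls in the class 10 – <12.
L = 10, CF = 58, f = 30, h = 2.
P75 = 10 + ((66 − 58)/30)·2 = 10 + 0.533333 = 10.5333.

10.53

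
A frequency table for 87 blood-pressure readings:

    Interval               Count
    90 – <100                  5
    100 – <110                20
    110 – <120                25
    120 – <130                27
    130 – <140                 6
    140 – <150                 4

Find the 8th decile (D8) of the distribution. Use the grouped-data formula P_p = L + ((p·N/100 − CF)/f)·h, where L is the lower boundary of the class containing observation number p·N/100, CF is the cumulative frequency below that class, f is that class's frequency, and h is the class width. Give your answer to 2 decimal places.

N = 87; target position k = 80/100 · 87 = 69.6.
Cumulative frequencies: 5, 25, 50, 77, 83, 87.
Observation 69.6 falls in the class 120 – <130.
L = 120, CF = 50, f = 27, h = 10.
P80 = 120 + ((69.6 − 50)/27)·10 = 120 + 7.25926 = 127.259.

127.26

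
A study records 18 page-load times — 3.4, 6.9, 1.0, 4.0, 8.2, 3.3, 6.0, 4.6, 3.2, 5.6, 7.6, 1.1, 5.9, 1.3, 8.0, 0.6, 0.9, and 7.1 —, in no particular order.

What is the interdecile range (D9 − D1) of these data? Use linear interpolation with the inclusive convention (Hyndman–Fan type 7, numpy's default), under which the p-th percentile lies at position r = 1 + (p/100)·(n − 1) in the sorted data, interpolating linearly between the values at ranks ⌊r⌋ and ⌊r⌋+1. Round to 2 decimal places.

Sorted: 0.6, 0.9, 1.0, 1.1, 1.3, 3.2, 3.3, 3.4, 4.0, 4.6, 5.6, 5.9, 6.0, 6.9, 7.1, 7.6, 8.0, 8.2.
n = 18.
P10: r = 2.7; ranks 2–3 are 0.9, 1.0; interpolating gives 0.97.
P90: r = 16.3; ranks 16–17 are 7.6, 8.0; interpolating gives 7.72.
Difference: 7.72 − 0.97 = 6.75.

6.75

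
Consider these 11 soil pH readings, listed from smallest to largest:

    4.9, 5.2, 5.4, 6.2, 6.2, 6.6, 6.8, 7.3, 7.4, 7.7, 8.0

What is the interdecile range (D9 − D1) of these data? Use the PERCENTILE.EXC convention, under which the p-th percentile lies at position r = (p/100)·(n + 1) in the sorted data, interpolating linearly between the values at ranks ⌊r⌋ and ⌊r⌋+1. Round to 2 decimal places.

n = 11.
P10: r = 1.2; ranks 1–2 are 4.9, 5.2; interpolating gives 4.96.
P90: r = 10.8; ranks 10–11 are 7.7, 8.0; interpolating gives 7.94.
Difference: 7.94 − 4.96 = 2.98.

2.98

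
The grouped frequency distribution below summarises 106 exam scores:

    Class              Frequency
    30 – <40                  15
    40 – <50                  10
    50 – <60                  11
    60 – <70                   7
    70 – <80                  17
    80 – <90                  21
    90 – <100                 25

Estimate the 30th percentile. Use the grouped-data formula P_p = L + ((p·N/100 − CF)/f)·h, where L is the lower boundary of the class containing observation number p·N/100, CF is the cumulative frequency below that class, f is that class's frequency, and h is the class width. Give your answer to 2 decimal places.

56.18

N = 106; target position k = 30/100 · 106 = 31.8.
Cumulative frequencies: 15, 25, 36, 43, 60, 81, 106.
Observation 31.8 falls in the class 50 – <60.
L = 50, CF = 25, f = 11, h = 10.
P30 = 50 + ((31.8 − 25)/11)·10 = 50 + 6.18182 = 56.1818.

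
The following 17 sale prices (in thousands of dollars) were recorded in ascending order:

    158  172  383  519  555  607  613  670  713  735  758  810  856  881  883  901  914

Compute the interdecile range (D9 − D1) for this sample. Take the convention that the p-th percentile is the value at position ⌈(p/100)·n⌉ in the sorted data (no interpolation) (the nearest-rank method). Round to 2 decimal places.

n = 17.
P10: rank ⌈10/100·17⌉ = 2 → 172.
P90: rank ⌈90/100·17⌉ = 16 → 901.
Difference: 901 − 172 = 729.

729.00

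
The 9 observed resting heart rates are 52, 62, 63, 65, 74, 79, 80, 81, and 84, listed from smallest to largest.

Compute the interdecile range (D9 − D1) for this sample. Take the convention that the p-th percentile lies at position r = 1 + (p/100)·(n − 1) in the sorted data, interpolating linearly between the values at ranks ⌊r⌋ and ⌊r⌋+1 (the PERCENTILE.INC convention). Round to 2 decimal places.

21.60

n = 9.
P10: r = 1.8; ranks 1–2 are 52, 62; interpolating gives 60.
P90: r = 8.2; ranks 8–9 are 81, 84; interpolating gives 81.6.
Difference: 81.6 − 60 = 21.6.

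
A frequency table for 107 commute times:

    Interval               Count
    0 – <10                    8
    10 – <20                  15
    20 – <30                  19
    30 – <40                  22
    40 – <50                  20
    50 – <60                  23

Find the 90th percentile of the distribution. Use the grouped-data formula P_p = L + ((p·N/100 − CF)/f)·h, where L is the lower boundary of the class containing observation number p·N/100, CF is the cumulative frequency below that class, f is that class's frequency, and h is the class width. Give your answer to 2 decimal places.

N = 107; target position k = 90/100 · 107 = 96.3.
Cumulative frequencies: 8, 23, 42, 64, 84, 107.
Observation 96.3 falls in the class 50 – <60.
L = 50, CF = 84, f = 23, h = 10.
P90 = 50 + ((96.3 − 84)/23)·10 = 50 + 5.34783 = 55.3478.

55.35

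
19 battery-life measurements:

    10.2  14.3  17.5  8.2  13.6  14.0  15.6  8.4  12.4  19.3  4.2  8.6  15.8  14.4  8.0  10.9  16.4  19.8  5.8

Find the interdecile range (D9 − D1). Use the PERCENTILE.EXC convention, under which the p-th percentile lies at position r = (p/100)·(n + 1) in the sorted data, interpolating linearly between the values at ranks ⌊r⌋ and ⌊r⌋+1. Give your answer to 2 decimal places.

Sorted: 4.2, 5.8, 8.0, 8.2, 8.4, 8.6, 10.2, 10.9, 12.4, 13.6, 14.0, 14.3, 14.4, 15.6, 15.8, 16.4, 17.5, 19.3, 19.8.
n = 19.
P10: r = 2 (integer) → 5.8.
P90: r = 18 (integer) → 19.3.
Difference: 19.3 − 5.8 = 13.5.

13.50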